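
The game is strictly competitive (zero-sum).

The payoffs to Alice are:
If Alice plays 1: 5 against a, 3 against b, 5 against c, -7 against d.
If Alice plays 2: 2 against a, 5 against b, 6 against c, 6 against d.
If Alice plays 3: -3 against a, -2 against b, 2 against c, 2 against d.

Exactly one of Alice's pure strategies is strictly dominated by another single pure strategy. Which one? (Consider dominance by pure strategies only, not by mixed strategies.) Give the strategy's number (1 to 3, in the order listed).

3

Compare 3 with 2: 2 > -3, 5 > -2, 6 > 2, 6 > 2.
So 2 strictly dominates 3 for Alice; 3 is strictly dominated.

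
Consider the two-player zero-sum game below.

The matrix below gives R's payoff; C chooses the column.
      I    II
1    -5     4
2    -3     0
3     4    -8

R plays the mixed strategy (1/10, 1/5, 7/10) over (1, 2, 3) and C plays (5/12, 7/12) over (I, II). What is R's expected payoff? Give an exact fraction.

-93/40

Against (5/12, 7/12), each row's expected payoff is 1: 1/4; 2: -5/4; 3: -3.
Taking the (1/10, 1/5, 7/10)-weighted average: (1/10)·(1/4) + (1/5)·(-5/4) + (7/10)·(-3) = -93/40.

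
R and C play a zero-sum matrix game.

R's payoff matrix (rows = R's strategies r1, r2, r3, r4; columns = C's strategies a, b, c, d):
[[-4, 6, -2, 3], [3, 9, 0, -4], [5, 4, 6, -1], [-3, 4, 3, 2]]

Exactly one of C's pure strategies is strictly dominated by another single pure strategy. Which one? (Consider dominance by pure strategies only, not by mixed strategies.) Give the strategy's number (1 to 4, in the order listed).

2

C prefers columns that give R less. Compare b with d: 3 < 6, -4 < 9, -1 < 4, 2 < 4.
So d strictly dominates b for C; b is strictly dominated.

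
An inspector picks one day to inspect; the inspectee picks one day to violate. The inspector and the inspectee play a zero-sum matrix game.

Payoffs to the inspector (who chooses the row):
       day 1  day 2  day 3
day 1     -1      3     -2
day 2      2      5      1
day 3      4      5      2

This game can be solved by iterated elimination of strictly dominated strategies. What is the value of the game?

2

Column day 1 is strictly dominated by day 3 for the inspectee (-2<-1, 1<2, 2<4); eliminate day 1.
Column day 2 is strictly dominated by day 3 for the inspectee (-2<3, 1<5, 2<5); eliminate day 2.
Row day 2 is strictly dominated by row day 3 (2>1); eliminate day 2.
Row day 1 is strictly dominated by row day 3 (2>-2); eliminate day 1.
Only (day 3, day 3) remains, with payoff 2.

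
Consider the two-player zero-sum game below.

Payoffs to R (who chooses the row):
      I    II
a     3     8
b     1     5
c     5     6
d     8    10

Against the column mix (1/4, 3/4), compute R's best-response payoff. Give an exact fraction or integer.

19/2

a: (3)·(1/4) + (8)·(3/4) = 27/4.
b: (1)·(1/4) + (5)·(3/4) = 4.
c: (5)·(1/4) + (6)·(3/4) = 23/4.
d: (8)·(1/4) + (10)·(3/4) = 19/2.
The best pure response is d with expected payoff 19/2.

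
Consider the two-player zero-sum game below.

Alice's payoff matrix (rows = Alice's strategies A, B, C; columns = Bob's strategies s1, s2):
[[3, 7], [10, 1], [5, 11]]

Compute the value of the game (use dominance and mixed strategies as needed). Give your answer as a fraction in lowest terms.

7

Row A is strictly dominated by row C, so Alice never plays it.
The remaining 2×2 game on (B, C) × (s1, s2) has no saddle point. Let Alice play B with probability p; indifference gives 10p + 5(1−p) = p + 11(1−p), so p = 2/5.
Similarly Bob's optimal q on s1 is 2/3, and the value is 10·(2/3) + (1)·(1/3) = 7.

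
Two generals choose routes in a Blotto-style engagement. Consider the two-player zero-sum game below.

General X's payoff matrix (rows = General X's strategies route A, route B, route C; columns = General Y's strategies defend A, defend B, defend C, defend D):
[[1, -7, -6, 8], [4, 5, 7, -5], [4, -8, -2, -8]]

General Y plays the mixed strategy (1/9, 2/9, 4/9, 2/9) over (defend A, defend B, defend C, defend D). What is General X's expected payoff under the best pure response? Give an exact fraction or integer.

32/9

route A: (1)·(1/9) + (-7)·(2/9) + (-6)·(4/9) + (8)·(2/9) = -7/3.
route B: (4)·(1/9) + (5)·(2/9) + (7)·(4/9) + (-5)·(2/9) = 32/9.
route C: (4)·(1/9) + (-8)·(2/9) + (-2)·(4/9) + (-8)·(2/9) = -4.
The best pure response is route B with expected payoff 32/9.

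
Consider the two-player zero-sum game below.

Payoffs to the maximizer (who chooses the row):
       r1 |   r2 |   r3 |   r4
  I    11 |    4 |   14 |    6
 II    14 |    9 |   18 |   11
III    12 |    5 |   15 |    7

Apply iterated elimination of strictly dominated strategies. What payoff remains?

9

Column r3 is strictly dominated by r1 for the minimizer (11<14, 14<18, 12<15); eliminate r3.
Row I is strictly dominated by row II (14>11, 9>4, 11>6); eliminate I.
Row III is strictly dominated by row II (14>12, 9>5, 11>7); eliminate III.
Column r1 is strictly dominated by r2 for the minimizer (9<14); eliminate r1.
Column r4 is strictly dominated by r2 for the minimizer (9<11); eliminate r4.
Only (II, r2) remains, with payoff 9.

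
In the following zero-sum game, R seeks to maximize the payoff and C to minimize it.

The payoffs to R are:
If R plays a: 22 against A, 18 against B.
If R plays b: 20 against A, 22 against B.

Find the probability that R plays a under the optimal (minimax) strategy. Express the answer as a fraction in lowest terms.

Row minima are 18 and 20, so R's maximin is 20; column maxima are 22 and 22, so C's minimax is 22. These differ, so the equilibrium is in mixed strategies.
Let R play a with probability p. C is indifferent when 22p + 20(1−p) = 18p + 22(1−p), giving p = 1/3.

1/3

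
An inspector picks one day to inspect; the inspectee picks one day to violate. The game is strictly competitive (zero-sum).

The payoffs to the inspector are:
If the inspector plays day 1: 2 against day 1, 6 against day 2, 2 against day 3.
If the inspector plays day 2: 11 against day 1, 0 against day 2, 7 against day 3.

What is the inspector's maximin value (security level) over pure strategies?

2

The worst-case payoff for each row is day 1: 2, day 2: 0.
The best of these is 2.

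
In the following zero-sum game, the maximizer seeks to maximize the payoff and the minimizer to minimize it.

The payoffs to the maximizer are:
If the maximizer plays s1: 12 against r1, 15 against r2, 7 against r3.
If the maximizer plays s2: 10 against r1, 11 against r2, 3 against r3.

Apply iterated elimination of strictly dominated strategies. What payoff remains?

7

Row s2 is strictly dominated by row s1 (12>10, 15>11, 7>3); eliminate s2.
Column r1 is strictly dominated by r3 for the minimizer (7<12); eliminate r1.
Column r2 is strictly dominated by r3 for the minimizer (7<15); eliminate r2.
Only (s1, r3) remains, with payoff 7.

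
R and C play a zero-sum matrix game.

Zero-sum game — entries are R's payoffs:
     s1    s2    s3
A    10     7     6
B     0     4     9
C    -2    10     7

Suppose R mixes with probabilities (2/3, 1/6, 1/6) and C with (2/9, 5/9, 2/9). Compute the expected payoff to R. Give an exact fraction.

Against (2/9, 5/9, 2/9), each row's expected payoff is A: 67/9; B: 38/9; C: 20/3.
Taking the (2/3, 1/6, 1/6)-weighted average: (2/3)·(67/9) + (1/6)·(38/9) + (1/6)·(20/3) = 61/9.

61/9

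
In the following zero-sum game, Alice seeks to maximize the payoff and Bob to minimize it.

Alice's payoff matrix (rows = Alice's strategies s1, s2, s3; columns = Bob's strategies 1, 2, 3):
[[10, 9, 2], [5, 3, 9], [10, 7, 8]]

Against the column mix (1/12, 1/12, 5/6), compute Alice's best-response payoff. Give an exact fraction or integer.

49/6

s1: (10)·(1/12) + (9)·(1/12) + (2)·(5/6) = 13/4.
s2: (5)·(1/12) + (3)·(1/12) + (9)·(5/6) = 49/6.
s3: (10)·(1/12) + (7)·(1/12) + (8)·(5/6) = 97/12.
The best pure response is s2 with expected payoff 49/6.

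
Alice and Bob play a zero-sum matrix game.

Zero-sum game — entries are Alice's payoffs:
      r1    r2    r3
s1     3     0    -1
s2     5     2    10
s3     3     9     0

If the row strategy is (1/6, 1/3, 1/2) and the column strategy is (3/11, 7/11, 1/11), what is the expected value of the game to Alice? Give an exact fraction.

151/33

Against (3/11, 7/11, 1/11), each row's expected payoff is s1: 8/11; s2: 39/11; s3: 72/11.
Taking the (1/6, 1/3, 1/2)-weighted average: (1/6)·(8/11) + (1/3)·(39/11) + (1/2)·(72/11) = 151/33.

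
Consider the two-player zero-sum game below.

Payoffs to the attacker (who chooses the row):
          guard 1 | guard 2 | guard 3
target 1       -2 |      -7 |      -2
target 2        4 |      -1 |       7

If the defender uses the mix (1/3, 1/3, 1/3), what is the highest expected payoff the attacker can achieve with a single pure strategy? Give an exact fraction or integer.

10/3

target 1: (-2)·(1/3) + (-7)·(1/3) + (-2)·(1/3) = -11/3.
target 2: (4)·(1/3) + (-1)·(1/3) + (7)·(1/3) = 10/3.
The best pure response is target 2 with expected payoff 10/3.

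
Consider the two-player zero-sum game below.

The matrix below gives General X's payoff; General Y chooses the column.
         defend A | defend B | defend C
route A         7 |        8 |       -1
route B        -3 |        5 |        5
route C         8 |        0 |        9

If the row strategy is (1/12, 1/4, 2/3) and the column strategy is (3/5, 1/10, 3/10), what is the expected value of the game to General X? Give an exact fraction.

653/120

Against (3/5, 1/10, 3/10), each row's expected payoff is route A: 47/10; route B: 1/5; route C: 15/2.
Taking the (1/12, 1/4, 2/3)-weighted average: (1/12)·(47/10) + (1/4)·(1/5) + (2/3)·(15/2) = 653/120.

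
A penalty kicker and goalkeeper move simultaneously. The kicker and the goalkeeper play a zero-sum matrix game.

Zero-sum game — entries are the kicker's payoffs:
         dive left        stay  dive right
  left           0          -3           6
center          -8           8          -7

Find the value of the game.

-24/19

Column dive right is strictly dominated by dive left for the goalkeeper (it gives the kicker more in every row).
The remaining 2×2 game on (left, center) × (dive left, stay) has no saddle point. Let the kicker play left with probability p; indifference gives −8(1−p) = −3p + 8(1−p), so p = 16/19.
Similarly the goalkeeper's optimal q on dive left is 11/19, and the value is 0·(11/19) + (-3)·(8/19) = -24/19.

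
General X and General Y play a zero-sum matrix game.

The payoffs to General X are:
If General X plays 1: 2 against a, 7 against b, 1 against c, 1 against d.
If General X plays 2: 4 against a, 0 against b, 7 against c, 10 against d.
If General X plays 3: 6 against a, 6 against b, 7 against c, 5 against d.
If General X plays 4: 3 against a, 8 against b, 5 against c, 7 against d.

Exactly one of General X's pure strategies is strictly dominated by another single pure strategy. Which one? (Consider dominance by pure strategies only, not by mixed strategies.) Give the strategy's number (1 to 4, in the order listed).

1

Compare 1 with 4: 3 > 2, 8 > 7, 5 > 1, 7 > 1.
So 4 strictly dominates 1 for General X; 1 is strictly dominated.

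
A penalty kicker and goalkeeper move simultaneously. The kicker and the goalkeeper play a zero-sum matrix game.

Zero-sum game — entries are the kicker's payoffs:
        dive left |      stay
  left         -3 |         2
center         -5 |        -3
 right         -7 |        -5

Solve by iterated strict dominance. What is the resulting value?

Column stay is strictly dominated by dive left for the goalkeeper (-3<2, -5<-3, -7<-5); eliminate stay.
Row center is strictly dominated by row left (-3>-5); eliminate center.
Row right is strictly dominated by row left (-3>-7); eliminate right.
Only (left, dive left) remains, with payoff -3.

-3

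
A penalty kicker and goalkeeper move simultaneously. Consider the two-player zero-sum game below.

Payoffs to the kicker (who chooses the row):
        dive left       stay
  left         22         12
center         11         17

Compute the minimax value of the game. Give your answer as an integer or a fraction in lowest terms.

Row minima are 12 and 11, so the kicker's maximin is 12; column maxima are 22 and 17, so the goalkeeper's minimax is 17. These differ, so the equilibrium is in mixed strategies.
Let the kicker play left with probability p. The goalkeeper is indifferent when 22p + 11(1−p) = 12p + 17(1−p), giving p = 3/8.
Let the goalkeeper play dive left with probability q. The kicker is indifferent when 22q + 12(1−q) = 11q + 17(1−q), giving q = 5/16.
The value is 22·(5/16) + (12)·(11/16) = 121/8.

121/8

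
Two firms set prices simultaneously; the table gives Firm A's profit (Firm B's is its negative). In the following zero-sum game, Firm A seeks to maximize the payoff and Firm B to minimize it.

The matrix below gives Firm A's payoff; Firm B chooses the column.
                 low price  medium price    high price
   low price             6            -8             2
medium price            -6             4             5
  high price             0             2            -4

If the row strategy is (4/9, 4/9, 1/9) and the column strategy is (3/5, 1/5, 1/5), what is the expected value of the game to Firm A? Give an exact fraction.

2/9

Against (3/5, 1/5, 1/5), each row's expected payoff is low price: 12/5; medium price: -9/5; high price: -2/5.
Taking the (4/9, 4/9, 1/9)-weighted average: (4/9)·(12/5) + (4/9)·(-9/5) + (1/9)·(-2/5) = 2/9.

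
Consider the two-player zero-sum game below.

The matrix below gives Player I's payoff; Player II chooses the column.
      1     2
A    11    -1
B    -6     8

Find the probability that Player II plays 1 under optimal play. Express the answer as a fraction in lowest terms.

9/26

Row minima are -1 and -6, so Player I's maximin is -1; column maxima are 11 and 8, so Player II's minimax is 8. These differ, so the equilibrium is in mixed strategies.
Let Player II play 1 with probability q. Player I is indifferent when 11q − (1−q) = −6q + 8(1−q), giving q = 9/26.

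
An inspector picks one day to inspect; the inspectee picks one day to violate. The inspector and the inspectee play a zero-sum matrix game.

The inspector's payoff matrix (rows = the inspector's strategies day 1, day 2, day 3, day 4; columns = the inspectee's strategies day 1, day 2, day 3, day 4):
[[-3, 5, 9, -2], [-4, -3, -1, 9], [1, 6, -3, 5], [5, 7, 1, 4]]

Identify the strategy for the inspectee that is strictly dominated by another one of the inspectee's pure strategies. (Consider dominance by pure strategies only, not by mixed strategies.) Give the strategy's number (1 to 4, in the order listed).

The inspectee prefers columns that give the inspector less. Compare day 2 with day 1: -3 < 5, -4 < -3, 1 < 6, 5 < 7.
So day 1 strictly dominates day 2 for the inspectee; day 2 is strictly dominated.

2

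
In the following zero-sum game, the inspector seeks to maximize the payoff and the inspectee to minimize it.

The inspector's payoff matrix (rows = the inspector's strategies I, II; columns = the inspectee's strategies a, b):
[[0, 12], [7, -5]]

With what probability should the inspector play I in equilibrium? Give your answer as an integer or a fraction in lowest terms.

1/2

Row minima are 0 and -5, so the inspector's maximin is 0; column maxima are 7 and 12, so the inspectee's minimax is 7. These differ, so the equilibrium is in mixed strategies.
Let the inspector play I with probability p. The inspectee is indifferent when 7(1−p) = 12p − 5(1−p), giving p = 1/2.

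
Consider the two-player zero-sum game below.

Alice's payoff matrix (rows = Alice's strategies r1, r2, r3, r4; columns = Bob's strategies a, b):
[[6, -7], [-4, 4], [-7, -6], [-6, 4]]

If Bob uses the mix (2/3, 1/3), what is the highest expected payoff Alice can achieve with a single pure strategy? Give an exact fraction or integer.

5/3

r1: (6)·(2/3) + (-7)·(1/3) = 5/3.
r2: (-4)·(2/3) + (4)·(1/3) = -4/3.
r3: (-7)·(2/3) + (-6)·(1/3) = -20/3.
r4: (-6)·(2/3) + (4)·(1/3) = -8/3.
The best pure response is r1 with expected payoff 5/3.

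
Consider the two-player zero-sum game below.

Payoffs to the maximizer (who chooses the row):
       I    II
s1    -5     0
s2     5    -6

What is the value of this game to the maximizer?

-15/8

Row minima are -5 and -6, so the maximizer's maximin is -5; column maxima are 5 and 0, so the minimizer's minimax is 0. These differ, so the equilibrium is in mixed strategies.
Let the maximizer play s1 with probability p. The minimizer is indifferent when −5p + 5(1−p) = −6(1−p), giving p = 11/16.
Let the minimizer play I with probability q. The maximizer is indifferent when −5q = 5q − 6(1−q), giving q = 3/8.
The value is -5·(3/8) + (0)·(5/8) = -15/8.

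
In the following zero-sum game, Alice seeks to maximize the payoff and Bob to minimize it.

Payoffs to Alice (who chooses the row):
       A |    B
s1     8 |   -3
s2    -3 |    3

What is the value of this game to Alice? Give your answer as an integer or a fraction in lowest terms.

Row minima are -3 and -3, so Alice's maximin is -3; column maxima are 8 and 3, so Bob's minimax is 3. These differ, so the equilibrium is in mixed strategies.
Let Alice play s1 with probability p. Bob is indifferent when 8p − 3(1−p) = −3p + 3(1−p), giving p = 6/17.
Let Bob play A with probability q. Alice is indifferent when 8q − 3(1−q) = −3q + 3(1−q), giving q = 6/17.
The value is 8·(6/17) + (-3)·(11/17) = 15/17.

15/17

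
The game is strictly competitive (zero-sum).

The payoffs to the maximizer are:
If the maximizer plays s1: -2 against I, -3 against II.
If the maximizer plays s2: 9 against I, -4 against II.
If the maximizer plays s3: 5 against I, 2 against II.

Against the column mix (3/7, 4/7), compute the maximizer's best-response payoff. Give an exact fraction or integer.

23/7

s1: (-2)·(3/7) + (-3)·(4/7) = -18/7.
s2: (9)·(3/7) + (-4)·(4/7) = 11/7.
s3: (5)·(3/7) + (2)·(4/7) = 23/7.
The best pure response is s3 with expected payoff 23/7.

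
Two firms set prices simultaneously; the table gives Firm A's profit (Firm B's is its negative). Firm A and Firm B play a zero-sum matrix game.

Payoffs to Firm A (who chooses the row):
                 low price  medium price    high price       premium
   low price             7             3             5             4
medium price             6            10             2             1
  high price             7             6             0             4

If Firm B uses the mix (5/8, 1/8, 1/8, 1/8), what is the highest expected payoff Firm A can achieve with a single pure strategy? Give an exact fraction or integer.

low price: (7)·(5/8) + (3)·(1/8) + (5)·(1/8) + (4)·(1/8) = 47/8.
medium price: (6)·(5/8) + (10)·(1/8) + (2)·(1/8) + (1)·(1/8) = 43/8.
high price: (7)·(5/8) + (6)·(1/8) + (0)·(1/8) + (4)·(1/8) = 45/8.
The best pure response is low price with expected payoff 47/8.

47/8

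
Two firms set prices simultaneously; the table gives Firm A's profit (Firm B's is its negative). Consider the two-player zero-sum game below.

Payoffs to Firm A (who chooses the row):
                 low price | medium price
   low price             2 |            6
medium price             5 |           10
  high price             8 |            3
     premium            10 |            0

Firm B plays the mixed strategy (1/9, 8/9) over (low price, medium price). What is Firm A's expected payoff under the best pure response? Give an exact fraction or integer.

85/9

low price: (2)·(1/9) + (6)·(8/9) = 50/9.
medium price: (5)·(1/9) + (10)·(8/9) = 85/9.
high price: (8)·(1/9) + (3)·(8/9) = 32/9.
premium: (10)·(1/9) + (0)·(8/9) = 10/9.
The best pure response is medium price with expected payoff 85/9.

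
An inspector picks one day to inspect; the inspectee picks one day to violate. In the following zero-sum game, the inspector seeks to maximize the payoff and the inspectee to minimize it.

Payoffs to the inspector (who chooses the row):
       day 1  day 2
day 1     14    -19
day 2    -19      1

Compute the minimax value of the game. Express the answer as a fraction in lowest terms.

Row minima are -19 and -19, so the inspector's maximin is -19; column maxima are 14 and 1, so the inspectee's minimax is 1. These differ, so the equilibrium is in mixed strategies.
Let the inspector play day 1 with probability p. The inspectee is indifferent when 14p − 19(1−p) = −19p + (1−p), giving p = 20/53.
Let the inspectee play day 1 with probability q. The inspector is indifferent when 14q − 19(1−q) = −19q + (1−q), giving q = 20/53.
The value is 14·(20/53) + (-19)·(33/53) = -347/53.

-347/53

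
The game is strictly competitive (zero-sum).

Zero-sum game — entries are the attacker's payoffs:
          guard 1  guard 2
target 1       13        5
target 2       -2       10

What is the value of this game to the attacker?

7

Row minima are 5 and -2, so the attacker's maximin is 5; column maxima are 13 and 10, so the defender's minimax is 10. These differ, so the equilibrium is in mixed strategies.
Let the attacker play target 1 with probability p. The defender is indifferent when 13p − 2(1−p) = 5p + 10(1−p), giving p = 3/5.
Let the defender play guard 1 with probability q. The attacker is indifferent when 13q + 5(1−q) = −2q + 10(1−q), giving q = 1/4.
The value is 13·(1/4) + (5)·(3/4) = 7.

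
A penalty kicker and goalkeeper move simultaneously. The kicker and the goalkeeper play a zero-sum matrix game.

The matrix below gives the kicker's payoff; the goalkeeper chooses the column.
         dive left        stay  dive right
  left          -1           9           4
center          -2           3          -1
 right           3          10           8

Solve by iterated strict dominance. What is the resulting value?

3

Row center is strictly dominated by row left (-1>-2, 9>3, 4>-1); eliminate center.
Column stay is strictly dominated by dive left for the goalkeeper (-1<9, 3<10); eliminate stay.
Column dive right is strictly dominated by dive left for the goalkeeper (-1<4, 3<8); eliminate dive right.
Row left is strictly dominated by row right (3>-1); eliminate left.
Only (right, dive left) remains, with payoff 3.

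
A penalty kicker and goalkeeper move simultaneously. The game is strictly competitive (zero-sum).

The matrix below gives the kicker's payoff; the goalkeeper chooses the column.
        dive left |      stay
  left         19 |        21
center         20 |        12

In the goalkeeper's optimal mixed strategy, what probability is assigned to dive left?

9/10

Row minima are 19 and 12, so the kicker's maximin is 19; column maxima are 20 and 21, so the goalkeeper's minimax is 20. These differ, so the equilibrium is in mixed strategies.
Let the goalkeeper play dive left with probability q. The kicker is indifferent when 19q + 21(1−q) = 20q + 12(1−q), giving q = 9/10.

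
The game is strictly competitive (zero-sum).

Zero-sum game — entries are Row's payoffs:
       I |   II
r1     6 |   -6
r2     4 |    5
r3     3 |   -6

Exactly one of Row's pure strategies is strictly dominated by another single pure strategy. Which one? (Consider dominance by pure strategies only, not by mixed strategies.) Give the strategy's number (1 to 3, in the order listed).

3

Compare r3 with r2: 4 > 3, 5 > -6.
So r2 strictly dominates r3 for Row; r3 is strictly dominated.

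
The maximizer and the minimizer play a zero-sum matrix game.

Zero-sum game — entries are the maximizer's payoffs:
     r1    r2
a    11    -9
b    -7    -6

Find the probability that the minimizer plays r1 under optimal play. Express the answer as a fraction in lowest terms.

Row minima are -9 and -7, so the maximizer's maximin is -7; column maxima are 11 and -6, so the minimizer's minimax is -6. These differ, so the equilibrium is in mixed strategies.
Let the minimizer play r1 with probability q. The maximizer is indifferent when 11q − 9(1−q) = −7q − 6(1−q), giving q = 1/7.

1/7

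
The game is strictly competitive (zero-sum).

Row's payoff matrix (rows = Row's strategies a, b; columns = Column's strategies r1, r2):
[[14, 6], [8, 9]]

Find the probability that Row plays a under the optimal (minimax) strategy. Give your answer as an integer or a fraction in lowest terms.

Row minima are 6 and 8, so Row's maximin is 8; column maxima are 14 and 9, so Column's minimax is 9. These differ, so the equilibrium is in mixed strategies.
Let Row play a with probability p. Column is indifferent when 14p + 8(1−p) = 6p + 9(1−p), giving p = 1/9.

1/9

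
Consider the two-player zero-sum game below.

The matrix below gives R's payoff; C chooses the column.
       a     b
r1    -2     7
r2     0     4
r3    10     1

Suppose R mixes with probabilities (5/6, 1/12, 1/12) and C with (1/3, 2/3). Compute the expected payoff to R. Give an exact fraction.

35/9

Against (1/3, 2/3), each row's expected payoff is r1: 4; r2: 8/3; r3: 4.
Taking the (5/6, 1/12, 1/12)-weighted average: (5/6)·(4) + (1/12)·(8/3) + (1/12)·(4) = 35/9.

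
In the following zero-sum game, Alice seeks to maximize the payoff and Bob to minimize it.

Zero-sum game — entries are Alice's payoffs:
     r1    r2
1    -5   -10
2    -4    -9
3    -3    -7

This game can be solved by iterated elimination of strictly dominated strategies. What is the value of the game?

Column r1 is strictly dominated by r2 for Bob (-10<-5, -9<-4, -7<-3); eliminate r1.
Row 1 is strictly dominated by row 2 (-9>-10); eliminate 1.
Row 2 is strictly dominated by row 3 (-7>-9); eliminate 2.
Only (3, r2) remains, with payoff -7.

-7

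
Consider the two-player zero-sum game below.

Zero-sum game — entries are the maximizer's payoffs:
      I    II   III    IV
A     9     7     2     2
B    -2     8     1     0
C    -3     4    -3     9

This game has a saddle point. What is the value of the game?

Row minima: 2, -2, -3 → the maximizer's maximin is 2.
Column maxima: 9, 8, 2, 9 → the minimizer's minimax is 2.
They coincide at (A, III), so the value is 2.

2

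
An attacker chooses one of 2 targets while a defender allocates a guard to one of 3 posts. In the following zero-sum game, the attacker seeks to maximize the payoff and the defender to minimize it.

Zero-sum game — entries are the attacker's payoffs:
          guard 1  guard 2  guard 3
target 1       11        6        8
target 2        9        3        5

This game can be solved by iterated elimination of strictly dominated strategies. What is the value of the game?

6

Column guard 3 is strictly dominated by guard 2 for the defender (6<8, 3<5); eliminate guard 3.
Column guard 1 is strictly dominated by guard 2 for the defender (6<11, 3<9); eliminate guard 1.
Row target 2 is strictly dominated by row target 1 (6>3); eliminate target 2.
Only (target 1, guard 2) remains, with payoff 6.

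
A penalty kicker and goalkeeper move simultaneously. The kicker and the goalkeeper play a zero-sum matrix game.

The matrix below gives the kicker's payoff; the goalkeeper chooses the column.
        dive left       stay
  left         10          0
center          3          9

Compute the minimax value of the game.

Row minima are 0 and 3, so the kicker's maximin is 3; column maxima are 10 and 9, so the goalkeeper's minimax is 9. These differ, so the equilibrium is in mixed strategies.
Let the kicker play left with probability p. The goalkeeper is indifferent when 10p + 3(1−p) = 9(1−p), giving p = 3/8.
Let the goalkeeper play dive left with probability q. The kicker is indifferent when 10q = 3q + 9(1−q), giving q = 9/16.
The value is 10·(9/16) + (0)·(7/16) = 45/8.

45/8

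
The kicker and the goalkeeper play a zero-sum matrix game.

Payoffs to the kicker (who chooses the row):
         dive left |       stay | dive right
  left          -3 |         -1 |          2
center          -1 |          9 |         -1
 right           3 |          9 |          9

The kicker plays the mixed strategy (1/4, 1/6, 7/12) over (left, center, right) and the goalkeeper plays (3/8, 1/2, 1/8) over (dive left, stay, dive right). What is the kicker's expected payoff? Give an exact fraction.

Against (3/8, 1/2, 1/8), each row's expected payoff is left: -11/8; center: 4; right: 27/4.
Taking the (1/4, 1/6, 7/12)-weighted average: (1/4)·(-11/8) + (1/6)·(4) + (7/12)·(27/4) = 409/96.

409/96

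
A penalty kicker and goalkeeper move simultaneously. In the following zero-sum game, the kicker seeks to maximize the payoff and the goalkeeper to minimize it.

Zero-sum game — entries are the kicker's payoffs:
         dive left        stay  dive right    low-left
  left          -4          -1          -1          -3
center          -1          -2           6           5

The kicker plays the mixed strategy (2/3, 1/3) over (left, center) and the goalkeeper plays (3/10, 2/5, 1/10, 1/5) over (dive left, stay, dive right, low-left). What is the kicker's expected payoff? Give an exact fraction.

Against (3/10, 2/5, 1/10, 1/5), each row's expected payoff is left: -23/10; center: 1/2.
Taking the (2/3, 1/3)-weighted average: (2/3)·(-23/10) + (1/3)·(1/2) = -41/30.

-41/30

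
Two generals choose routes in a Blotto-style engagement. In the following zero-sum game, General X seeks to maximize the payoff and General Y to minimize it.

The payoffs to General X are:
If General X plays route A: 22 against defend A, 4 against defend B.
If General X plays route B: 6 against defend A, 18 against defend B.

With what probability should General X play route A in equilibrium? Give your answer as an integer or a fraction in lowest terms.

Row minima are 4 and 6, so General X's maximin is 6; column maxima are 22 and 18, so General Y's minimax is 18. These differ, so the equilibrium is in mixed strategies.
Let General X play route A with probability p. General Y is indifferent when 22p + 6(1−p) = 4p + 18(1−p), giving p = 2/5.

2/5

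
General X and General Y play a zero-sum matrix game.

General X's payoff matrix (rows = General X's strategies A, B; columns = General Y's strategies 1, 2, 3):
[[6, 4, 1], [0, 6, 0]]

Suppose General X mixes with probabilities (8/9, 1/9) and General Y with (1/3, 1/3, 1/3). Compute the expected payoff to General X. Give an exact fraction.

94/27

Against (1/3, 1/3, 1/3), each row's expected payoff is A: 11/3; B: 2.
Taking the (8/9, 1/9)-weighted average: (8/9)·(11/3) + (1/9)·(2) = 94/27.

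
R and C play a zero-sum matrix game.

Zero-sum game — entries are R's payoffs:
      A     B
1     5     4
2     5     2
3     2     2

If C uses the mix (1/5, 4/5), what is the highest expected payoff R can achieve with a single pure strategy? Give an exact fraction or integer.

1: (5)·(1/5) + (4)·(4/5) = 21/5.
2: (5)·(1/5) + (2)·(4/5) = 13/5.
3: (2)·(1/5) + (2)·(4/5) = 2.
The best pure response is 1 with expected payoff 21/5.

21/5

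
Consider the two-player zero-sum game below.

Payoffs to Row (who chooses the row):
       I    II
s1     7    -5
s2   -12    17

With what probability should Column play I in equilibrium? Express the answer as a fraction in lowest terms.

22/41

Row minima are -5 and -12, so Row's maximin is -5; column maxima are 7 and 17, so Column's minimax is 7. These differ, so the equilibrium is in mixed strategies.
Let Column play I with probability q. Row is indifferent when 7q − 5(1−q) = −12q + 17(1−q), giving q = 22/41.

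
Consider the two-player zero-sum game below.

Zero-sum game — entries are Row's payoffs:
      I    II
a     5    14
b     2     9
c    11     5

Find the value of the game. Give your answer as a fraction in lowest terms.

Row b is strictly dominated by row a, so Row never plays it.
The remaining 2×2 game on (a, c) × (I, II) has no saddle point. Let Row play a with probability p; indifference gives 5p + 11(1−p) = 14p + 5(1−p), so p = 2/5.
Similarly Column's optimal q on I is 3/5, and the value is 5·(3/5) + (14)·(2/5) = 43/5.

43/5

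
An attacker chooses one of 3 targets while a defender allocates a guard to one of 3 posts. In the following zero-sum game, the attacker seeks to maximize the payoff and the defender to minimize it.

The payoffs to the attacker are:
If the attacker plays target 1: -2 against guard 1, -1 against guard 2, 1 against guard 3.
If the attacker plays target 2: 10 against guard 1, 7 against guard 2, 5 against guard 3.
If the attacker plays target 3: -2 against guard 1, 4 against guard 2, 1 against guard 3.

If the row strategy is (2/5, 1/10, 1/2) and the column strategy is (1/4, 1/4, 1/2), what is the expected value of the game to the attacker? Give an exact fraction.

43/40

Against (1/4, 1/4, 1/2), each row's expected payoff is target 1: -1/4; target 2: 27/4; target 3: 1.
Taking the (2/5, 1/10, 1/2)-weighted average: (2/5)·(-1/4) + (1/10)·(27/4) + (1/2)·(1) = 43/40.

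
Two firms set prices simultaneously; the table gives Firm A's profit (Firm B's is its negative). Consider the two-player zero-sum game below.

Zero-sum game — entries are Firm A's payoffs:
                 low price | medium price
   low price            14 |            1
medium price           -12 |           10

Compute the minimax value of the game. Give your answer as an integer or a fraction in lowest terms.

152/35

Row minima are 1 and -12, so Firm A's maximin is 1; column maxima are 14 and 10, so Firm B's minimax is 10. These differ, so the equilibrium is in mixed strategies.
Let Firm A play low price with probability p. Firm B is indifferent when 14p − 12(1−p) = p + 10(1−p), giving p = 22/35.
Let Firm B play low price with probability q. Firm A is indifferent when 14q + (1−q) = −12q + 10(1−q), giving q = 9/35.
The value is 14·(9/35) + (1)·(26/35) = 152/35.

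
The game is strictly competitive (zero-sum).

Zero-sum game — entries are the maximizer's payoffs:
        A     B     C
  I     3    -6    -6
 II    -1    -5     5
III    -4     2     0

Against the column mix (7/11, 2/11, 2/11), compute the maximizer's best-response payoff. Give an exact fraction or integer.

-3/11

I: (3)·(7/11) + (-6)·(2/11) + (-6)·(2/11) = -3/11.
II: (-1)·(7/11) + (-5)·(2/11) + (5)·(2/11) = -7/11.
III: (-4)·(7/11) + (2)·(2/11) + (0)·(2/11) = -24/11.
The best pure response is I with expected payoff -3/11.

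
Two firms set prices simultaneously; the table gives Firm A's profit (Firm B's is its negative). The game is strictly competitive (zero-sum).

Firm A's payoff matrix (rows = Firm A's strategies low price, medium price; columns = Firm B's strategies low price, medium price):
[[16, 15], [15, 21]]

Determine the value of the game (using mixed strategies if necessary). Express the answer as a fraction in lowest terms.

111/7

Row minima are 15 and 15, so Firm A's maximin is 15; column maxima are 16 and 21, so Firm B's minimax is 16. These differ, so the equilibrium is in mixed strategies.
Let Firm A play low price with probability p. Firm B is indifferent when 16p + 15(1−p) = 15p + 21(1−p), giving p = 6/7.
Let Firm B play low price with probability q. Firm A is indifferent when 16q + 15(1−q) = 15q + 21(1−q), giving q = 6/7.
The value is 16·(6/7) + (15)·(1/7) = 111/7.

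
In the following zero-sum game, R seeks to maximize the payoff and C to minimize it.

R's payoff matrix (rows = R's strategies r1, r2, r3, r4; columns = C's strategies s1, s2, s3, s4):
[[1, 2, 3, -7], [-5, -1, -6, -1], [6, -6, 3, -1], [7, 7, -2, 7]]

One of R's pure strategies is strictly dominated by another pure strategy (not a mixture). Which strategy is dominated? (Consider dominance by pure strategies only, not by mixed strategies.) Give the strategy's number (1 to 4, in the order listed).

Compare r2 with r4: 7 > -5, 7 > -1, -2 > -6, 7 > -1.
So r4 strictly dominates r2 for R; r2 is strictly dominated.

2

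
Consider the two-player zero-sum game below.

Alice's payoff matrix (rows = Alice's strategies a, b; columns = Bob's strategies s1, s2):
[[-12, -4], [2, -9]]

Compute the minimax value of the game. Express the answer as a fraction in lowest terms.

-116/19

Row minima are -12 and -9, so Alice's maximin is -9; column maxima are 2 and -4, so Bob's minimax is -4. These differ, so the equilibrium is in mixed strategies.
Let Alice play a with probability p. Bob is indifferent when −12p + 2(1−p) = −4p − 9(1−p), giving p = 11/19.
Let Bob play s1 with probability q. Alice is indifferent when −12q − 4(1−q) = 2q − 9(1−q), giving q = 5/19.
The value is -12·(5/19) + (-4)·(14/19) = -116/19.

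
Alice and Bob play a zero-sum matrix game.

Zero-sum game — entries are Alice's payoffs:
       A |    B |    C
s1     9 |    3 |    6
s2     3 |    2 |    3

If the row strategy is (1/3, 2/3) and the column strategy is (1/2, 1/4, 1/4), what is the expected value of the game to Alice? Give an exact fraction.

Against (1/2, 1/4, 1/4), each row's expected payoff is s1: 27/4; s2: 11/4.
Taking the (1/3, 2/3)-weighted average: (1/3)·(27/4) + (2/3)·(11/4) = 49/12.

49/12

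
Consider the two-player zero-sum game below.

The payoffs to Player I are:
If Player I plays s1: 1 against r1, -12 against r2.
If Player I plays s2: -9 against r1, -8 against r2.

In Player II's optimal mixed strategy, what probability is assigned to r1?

Row minima are -12 and -9, so Player I's maximin is -9; column maxima are 1 and -8, so Player II's minimax is -8. These differ, so the equilibrium is in mixed strategies.
Let Player II play r1 with probability q. Player I is indifferent when q − 12(1−q) = −9q − 8(1−q), giving q = 2/7.

2/7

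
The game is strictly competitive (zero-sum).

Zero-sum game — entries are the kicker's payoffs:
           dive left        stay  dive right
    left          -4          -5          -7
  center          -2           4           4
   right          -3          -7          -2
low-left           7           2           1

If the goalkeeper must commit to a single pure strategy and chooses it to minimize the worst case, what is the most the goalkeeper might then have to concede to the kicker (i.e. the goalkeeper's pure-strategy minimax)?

4

The worst case (largest entry) in each column is dive left: 7, stay: 4, dive right: 4.
The best (smallest) of these is 4.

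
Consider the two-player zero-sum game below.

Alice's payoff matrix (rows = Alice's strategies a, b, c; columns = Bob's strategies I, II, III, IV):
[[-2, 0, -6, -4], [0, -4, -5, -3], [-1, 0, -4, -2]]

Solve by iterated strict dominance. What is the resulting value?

Column I is strictly dominated by III for Bob (-6<-2, -5<0, -4<-1); eliminate I.
Row b is strictly dominated by row c (0>-4, -4>-5, -2>-3); eliminate b.
Column II is strictly dominated by III for Bob (-6<0, -4<0); eliminate II.
Column IV is strictly dominated by III for Bob (-6<-4, -4<-2); eliminate IV.
Row a is strictly dominated by row c (-4>-6); eliminate a.
Only (c, III) remains, with payoff -4.

-4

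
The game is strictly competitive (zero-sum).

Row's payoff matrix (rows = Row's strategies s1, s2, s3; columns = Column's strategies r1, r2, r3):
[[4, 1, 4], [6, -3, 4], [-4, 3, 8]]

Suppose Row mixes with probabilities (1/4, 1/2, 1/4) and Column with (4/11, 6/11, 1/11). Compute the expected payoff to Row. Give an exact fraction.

14/11

Against (4/11, 6/11, 1/11), each row's expected payoff is s1: 26/11; s2: 10/11; s3: 10/11.
Taking the (1/4, 1/2, 1/4)-weighted average: (1/4)·(26/11) + (1/2)·(10/11) + (1/4)·(10/11) = 14/11.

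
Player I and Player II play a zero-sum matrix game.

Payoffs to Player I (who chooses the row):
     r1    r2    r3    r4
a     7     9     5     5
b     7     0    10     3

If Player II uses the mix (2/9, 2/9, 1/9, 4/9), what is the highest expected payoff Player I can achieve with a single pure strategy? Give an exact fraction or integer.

a: (7)·(2/9) + (9)·(2/9) + (5)·(1/9) + (5)·(4/9) = 19/3.
b: (7)·(2/9) + (0)·(2/9) + (10)·(1/9) + (3)·(4/9) = 4.
The best pure response is a with expected payoff 19/3.

19/3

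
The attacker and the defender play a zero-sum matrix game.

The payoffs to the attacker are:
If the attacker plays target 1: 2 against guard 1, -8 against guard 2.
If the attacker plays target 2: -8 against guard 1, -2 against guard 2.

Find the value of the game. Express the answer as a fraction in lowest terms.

Row minima are -8 and -8, so the attacker's maximin is -8; column maxima are 2 and -2, so the defender's minimax is -2. These differ, so the equilibrium is in mixed strategies.
Let the attacker play target 1 with probability p. The defender is indifferent when 2p − 8(1−p) = −8p − 2(1−p), giving p = 3/8.
Let the defender play guard 1 with probability q. The attacker is indifferent when 2q − 8(1−q) = −8q − 2(1−q), giving q = 3/8.
The value is 2·(3/8) + (-8)·(5/8) = -17/4.

-17/4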